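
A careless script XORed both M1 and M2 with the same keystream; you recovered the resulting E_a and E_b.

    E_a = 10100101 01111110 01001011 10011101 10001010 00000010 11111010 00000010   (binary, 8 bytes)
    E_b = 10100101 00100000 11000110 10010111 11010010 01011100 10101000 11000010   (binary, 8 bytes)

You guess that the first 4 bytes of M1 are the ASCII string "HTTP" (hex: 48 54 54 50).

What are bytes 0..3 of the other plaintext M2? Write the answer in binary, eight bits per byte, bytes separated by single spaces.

01001000 00001010 11011001 01011010

First, E_a ⊕ E_b = (M1 ⊕ K) ⊕ (M2 ⊕ K) = M1 ⊕ M2, so the key drops out. Then M2 = (M1 ⊕ M2) ⊕ M1 over the first 4 bytes.
byte 0: (a5 xor a5) xor 48 = 00 xor 48 = 48
byte 1: (7e xor 20) xor 54 = 5e xor 54 = 0a
byte 2: (4b xor c6) xor 54 = 8d xor 54 = d9
byte 3: (9d xor 97) xor 50 = 0a xor 50 = 5a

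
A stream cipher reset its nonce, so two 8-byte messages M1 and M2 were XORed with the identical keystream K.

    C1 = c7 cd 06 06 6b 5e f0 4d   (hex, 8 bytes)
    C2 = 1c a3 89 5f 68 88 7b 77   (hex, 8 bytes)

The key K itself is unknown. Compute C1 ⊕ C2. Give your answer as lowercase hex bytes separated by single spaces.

C1 ⊕ C2 = (M1 ⊕ K) ⊕ (M2 ⊕ K) = M1 ⊕ M2 — the shared key cancels under XOR.
byte 0: 11000111 xor 00011100 = 11011011
byte 1: 11001101 xor 10100011 = 01101110
byte 2: 00000110 xor 10001001 = 10001111
byte 3: 00000110 xor 01011111 = 01011001
byte 4: 01101011 xor 01101000 = 00000011
byte 5: 01011110 xor 10001000 = 11010110
byte 6: 11110000 xor 01111011 = 10001011
byte 7: 01001101 xor 01110111 = 00111010

db 6e 8f 59 03 d6 8b 3a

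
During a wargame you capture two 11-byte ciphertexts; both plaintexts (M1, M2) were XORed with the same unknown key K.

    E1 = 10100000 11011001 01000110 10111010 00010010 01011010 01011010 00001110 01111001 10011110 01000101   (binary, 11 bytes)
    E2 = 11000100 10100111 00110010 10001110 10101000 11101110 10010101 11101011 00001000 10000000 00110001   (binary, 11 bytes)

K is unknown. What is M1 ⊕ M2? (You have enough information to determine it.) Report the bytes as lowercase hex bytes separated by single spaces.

E1 ⊕ E2 = (M1 ⊕ K) ⊕ (M2 ⊕ K) = M1 ⊕ M2 — the shared key cancels under XOR.
byte 0: 160 XOR 196 = 100
byte 1: 217 XOR 167 = 126
byte 2:  70 XOR  50 = 116
byte 3: 186 XOR 142 =  52
byte 4:  18 XOR 168 = 186
byte 5:  90 XOR 238 = 180
byte 6:  90 XOR 149 = 207
byte 7:  14 XOR 235 = 229
byte 8: 121 XOR   8 = 113
byte 9: 158 XOR 128 =  30
byte 10:  69 XOR  49 = 116

64 7e 74 34 ba b4 cf e5 71 1e 74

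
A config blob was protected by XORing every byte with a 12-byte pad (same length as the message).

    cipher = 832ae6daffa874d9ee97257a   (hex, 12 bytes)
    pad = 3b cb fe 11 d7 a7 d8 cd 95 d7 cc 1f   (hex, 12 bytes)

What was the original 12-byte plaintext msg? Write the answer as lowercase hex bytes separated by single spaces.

XOR is its own inverse, so applying the key byte-wise gives the result directly.
83 ⊕ 3b = b8
2a ⊕ cb = e1
e6 ⊕ fe = 18
da ⊕ 11 = cb
ff ⊕ d7 = 28
a8 ⊕ a7 = 0f
74 ⊕ d8 = ac
d9 ⊕ cd = 14
ee ⊕ 95 = 7b
97 ⊕ d7 = 40
25 ⊕ cc = e9
7a ⊕ 1f = 65

b8 e1 18 cb 28 0f ac 14 7b 40 e9 65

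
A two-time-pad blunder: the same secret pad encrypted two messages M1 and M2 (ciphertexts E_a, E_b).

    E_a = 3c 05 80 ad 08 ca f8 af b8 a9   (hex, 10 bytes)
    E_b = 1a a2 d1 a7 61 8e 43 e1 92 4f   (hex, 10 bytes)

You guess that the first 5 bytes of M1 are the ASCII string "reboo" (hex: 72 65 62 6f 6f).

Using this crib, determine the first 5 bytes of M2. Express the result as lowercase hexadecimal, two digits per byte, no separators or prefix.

First, E_a ⊕ E_b = (M1 ⊕ K) ⊕ (M2 ⊕ K) = M1 ⊕ M2, so the key drops out. Then M2 = (M1 ⊕ M2) ⊕ M1 over the first 5 bytes.
byte 0: (3c ⊕ 1a) ⊕ 72 = 26 ⊕ 72 = 54
byte 1: (05 ⊕ a2) ⊕ 65 = a7 ⊕ 65 = c2
byte 2: (80 ⊕ d1) ⊕ 62 = 51 ⊕ 62 = 33
byte 3: (ad ⊕ a7) ⊕ 6f = 0a ⊕ 6f = 65
byte 4: (08 ⊕ 61) ⊕ 6f = 69 ⊕ 6f = 06

54c2336506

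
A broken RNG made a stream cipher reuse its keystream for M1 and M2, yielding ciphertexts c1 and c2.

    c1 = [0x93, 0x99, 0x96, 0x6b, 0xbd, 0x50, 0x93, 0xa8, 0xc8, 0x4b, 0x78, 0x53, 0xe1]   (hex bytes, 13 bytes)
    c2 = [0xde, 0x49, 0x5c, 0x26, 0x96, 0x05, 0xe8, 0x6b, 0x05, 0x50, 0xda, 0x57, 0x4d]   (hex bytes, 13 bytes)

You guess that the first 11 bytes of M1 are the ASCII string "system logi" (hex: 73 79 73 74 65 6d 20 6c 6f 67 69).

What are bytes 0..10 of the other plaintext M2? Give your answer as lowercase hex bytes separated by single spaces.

3e a9 b9 39 4e 38 5b af a2 7c cb

First, c1 ⊕ c2 = (M1 ⊕ K) ⊕ (M2 ⊕ K) = M1 ⊕ M2, so the key drops out. Then M2 = (M1 ⊕ M2) ⊕ M1 over the first 11 bytes.
byte 0: (93 ⊕ de) ⊕ 73 = 4d ⊕ 73 = 3e
byte 1: (99 ⊕ 49) ⊕ 79 = d0 ⊕ 79 = a9
byte 2: (96 ⊕ 5c) ⊕ 73 = ca ⊕ 73 = b9
byte 3: (6b ⊕ 26) ⊕ 74 = 4d ⊕ 74 = 39
byte 4: (bd ⊕ 96) ⊕ 65 = 2b ⊕ 65 = 4e
byte 5: (50 ⊕ 05) ⊕ 6d = 55 ⊕ 6d = 38
byte 6: (93 ⊕ e8) ⊕ 20 = 7b ⊕ 20 = 5b
byte 7: (a8 ⊕ 6b) ⊕ 6c = c3 ⊕ 6c = af
byte 8: (c8 ⊕ 05) ⊕ 6f = cd ⊕ 6f = a2
byte 9: (4b ⊕ 50) ⊕ 67 = 1b ⊕ 67 = 7c
byte 10: (78 ⊕ da) ⊕ 69 = a2 ⊕ 69 = cb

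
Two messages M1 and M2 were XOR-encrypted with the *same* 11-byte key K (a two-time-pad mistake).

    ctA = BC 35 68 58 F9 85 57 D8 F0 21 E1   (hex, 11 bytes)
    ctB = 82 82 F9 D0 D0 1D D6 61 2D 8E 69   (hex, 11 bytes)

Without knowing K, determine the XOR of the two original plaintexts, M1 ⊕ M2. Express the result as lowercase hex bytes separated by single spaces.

3e b7 91 88 29 98 81 b9 dd af 88

ctA ⊕ ctB = (M1 ⊕ K) ⊕ (M2 ⊕ K) = M1 ⊕ M2 — the shared key cancels under XOR.
bc xor 82 = 3e
35 xor 82 = b7
68 xor f9 = 91
58 xor d0 = 88
f9 xor d0 = 29
85 xor 1d = 98
57 xor d6 = 81
d8 xor 61 = b9
f0 xor 2d = dd
21 xor 8e = af
e1 xor 69 = 88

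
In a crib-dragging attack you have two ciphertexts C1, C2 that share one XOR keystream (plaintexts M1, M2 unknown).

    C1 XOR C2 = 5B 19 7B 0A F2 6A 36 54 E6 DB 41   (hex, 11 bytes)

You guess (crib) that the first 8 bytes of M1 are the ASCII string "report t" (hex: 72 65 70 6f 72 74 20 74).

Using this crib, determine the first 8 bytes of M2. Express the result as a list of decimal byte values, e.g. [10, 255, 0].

[41, 124, 11, 101, 128, 30, 22, 32]

Since C1 ⊕ C2 = M1 ⊕ M2, XORing with the guessed M1 bytes yields the corresponding M2 bytes: M2 = (C1 ⊕ C2) ⊕ M1.
byte 0: 5b ^ 72 = 29
byte 1: 19 ^ 65 = 7c
byte 2: 7b ^ 70 = 0b
byte 3: 0a ^ 6f = 65
byte 4: f2 ^ 72 = 80
byte 5: 6a ^ 74 = 1e
byte 6: 36 ^ 20 = 16
byte 7: 54 ^ 74 = 20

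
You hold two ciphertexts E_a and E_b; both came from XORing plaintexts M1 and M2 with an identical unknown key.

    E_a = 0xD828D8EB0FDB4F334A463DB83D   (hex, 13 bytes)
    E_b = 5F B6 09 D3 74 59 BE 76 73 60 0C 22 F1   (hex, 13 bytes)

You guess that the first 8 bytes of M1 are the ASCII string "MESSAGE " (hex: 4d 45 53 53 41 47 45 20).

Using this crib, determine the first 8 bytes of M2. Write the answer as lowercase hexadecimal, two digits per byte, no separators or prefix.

cadb826b3ac5b465

First, E_a ⊕ E_b = (M1 ⊕ K) ⊕ (M2 ⊕ K) = M1 ⊕ M2, so the key drops out. Then M2 = (M1 ⊕ M2) ⊕ M1 over the first 8 bytes.
byte 0: (d8 xor 5f) xor 4d = 87 xor 4d = ca
byte 1: (28 xor b6) xor 45 = 9e xor 45 = db
byte 2: (d8 xor 09) xor 53 = d1 xor 53 = 82
byte 3: (eb xor d3) xor 53 = 38 xor 53 = 6b
byte 4: (0f xor 74) xor 41 = 7b xor 41 = 3a
byte 5: (db xor 59) xor 47 = 82 xor 47 = c5
byte 6: (4f xor be) xor 45 = f1 xor 45 = b4
byte 7: (33 xor 76) xor 20 = 45 xor 20 = 65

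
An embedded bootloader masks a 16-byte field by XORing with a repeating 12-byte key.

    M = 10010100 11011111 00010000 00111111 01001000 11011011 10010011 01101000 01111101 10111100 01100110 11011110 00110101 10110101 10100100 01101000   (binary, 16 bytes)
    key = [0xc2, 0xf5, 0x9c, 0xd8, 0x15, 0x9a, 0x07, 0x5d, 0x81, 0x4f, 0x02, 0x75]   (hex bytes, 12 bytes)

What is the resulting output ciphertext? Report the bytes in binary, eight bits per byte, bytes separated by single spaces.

The 12-byte key repeats, so the effective keystream is c2 f5 9c d8 15 9a 07 5d 81 4f 02 75 c2 f5 9c d8.
byte 0: 10010100 ⊕ 11000010 = 01010110
byte 1: 11011111 ⊕ 11110101 = 00101010
byte 2: 00010000 ⊕ 10011100 = 10001100
byte 3: 00111111 ⊕ 11011000 = 11100111
byte 4: 01001000 ⊕ 00010101 = 01011101
byte 5: 11011011 ⊕ 10011010 = 01000001
byte 6: 10010011 ⊕ 00000111 = 10010100
byte 7: 01101000 ⊕ 01011101 = 00110101
byte 8: 01111101 ⊕ 10000001 = 11111100
byte 9: 10111100 ⊕ 01001111 = 11110011
byte 10: 01100110 ⊕ 00000010 = 01100100
byte 11: 11011110 ⊕ 01110101 = 10101011
byte 12: 00110101 ⊕ 11000010 = 11110111
byte 13: 10110101 ⊕ 11110101 = 01000000
byte 14: 10100100 ⊕ 10011100 = 00111000
byte 15: 01101000 ⊕ 11011000 = 10110000

01010110 00101010 10001100 11100111 01011101 01000001 10010100 00110101 11111100 11110011 01100100 10101011 11110111 01000000 00111000 10110000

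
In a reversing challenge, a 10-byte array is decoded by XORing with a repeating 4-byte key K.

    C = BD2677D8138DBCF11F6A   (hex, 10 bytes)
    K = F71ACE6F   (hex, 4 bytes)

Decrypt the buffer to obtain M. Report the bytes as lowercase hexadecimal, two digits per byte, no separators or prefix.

The 4-byte key repeats, so the effective keystream is f7 1a ce 6f f7 1a ce 6f f7 1a.
byte 0: 189 XOR 247 =  74
byte 1:  38 XOR  26 =  60
byte 2: 119 XOR 206 = 185
byte 3: 216 XOR 111 = 183
byte 4:  19 XOR 247 = 228
byte 5: 141 XOR  26 = 151
byte 6: 188 XOR 206 = 114
byte 7: 241 XOR 111 = 158
byte 8:  31 XOR 247 = 232
byte 9: 106 XOR  26 = 112

4a3cb9b7e497729ee870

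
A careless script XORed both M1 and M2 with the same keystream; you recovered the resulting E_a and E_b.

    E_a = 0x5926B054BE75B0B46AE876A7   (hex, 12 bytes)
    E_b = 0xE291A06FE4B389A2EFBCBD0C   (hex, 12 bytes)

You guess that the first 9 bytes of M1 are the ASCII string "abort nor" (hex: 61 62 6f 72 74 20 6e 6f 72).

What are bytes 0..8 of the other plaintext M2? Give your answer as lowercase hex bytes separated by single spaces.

da d5 7f 49 2e e6 57 79 f7

First, E_a ⊕ E_b = (M1 ⊕ K) ⊕ (M2 ⊕ K) = M1 ⊕ M2, so the key drops out. Then M2 = (M1 ⊕ M2) ⊕ M1 over the first 9 bytes.
byte 0: (59 ⊕ e2) ⊕ 61 = bb ⊕ 61 = da
byte 1: (26 ⊕ 91) ⊕ 62 = b7 ⊕ 62 = d5
byte 2: (b0 ⊕ a0) ⊕ 6f = 10 ⊕ 6f = 7f
byte 3: (54 ⊕ 6f) ⊕ 72 = 3b ⊕ 72 = 49
byte 4: (be ⊕ e4) ⊕ 74 = 5a ⊕ 74 = 2e
byte 5: (75 ⊕ b3) ⊕ 20 = c6 ⊕ 20 = e6
byte 6: (b0 ⊕ 89) ⊕ 6e = 39 ⊕ 6e = 57
byte 7: (b4 ⊕ a2) ⊕ 6f = 16 ⊕ 6f = 79
byte 8: (6a ⊕ ef) ⊕ 72 = 85 ⊕ 72 = f7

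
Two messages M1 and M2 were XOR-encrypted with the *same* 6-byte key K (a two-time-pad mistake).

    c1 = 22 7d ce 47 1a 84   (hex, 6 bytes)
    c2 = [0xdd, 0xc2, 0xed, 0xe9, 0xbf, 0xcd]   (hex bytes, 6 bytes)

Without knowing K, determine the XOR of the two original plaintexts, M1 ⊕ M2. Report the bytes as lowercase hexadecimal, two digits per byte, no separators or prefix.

c1 ⊕ c2 = (M1 ⊕ K) ⊕ (M2 ⊕ K) = M1 ⊕ M2 — the shared key cancels under XOR.
 34 xor 221 = 255
125 xor 194 = 191
206 xor 237 =  35
 71 xor 233 = 174
 26 xor 191 = 165
132 xor 205 =  73

ffbf23aea549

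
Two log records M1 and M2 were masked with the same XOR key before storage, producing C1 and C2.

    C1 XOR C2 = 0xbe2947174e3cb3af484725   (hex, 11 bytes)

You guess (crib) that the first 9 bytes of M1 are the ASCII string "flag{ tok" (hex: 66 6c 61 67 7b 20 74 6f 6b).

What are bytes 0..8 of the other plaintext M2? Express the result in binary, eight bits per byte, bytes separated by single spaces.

11011000 01000101 00100110 01110000 00110101 00011100 11000111 11000000 00100011

Since C1 ⊕ C2 = M1 ⊕ M2, XORing with the guessed M1 bytes yields the corresponding M2 bytes: M2 = (C1 ⊕ C2) ⊕ M1.
be ⊕ 66 = d8
29 ⊕ 6c = 45
47 ⊕ 61 = 26
17 ⊕ 67 = 70
4e ⊕ 7b = 35
3c ⊕ 20 = 1c
b3 ⊕ 74 = c7
af ⊕ 6f = c0
48 ⊕ 6b = 23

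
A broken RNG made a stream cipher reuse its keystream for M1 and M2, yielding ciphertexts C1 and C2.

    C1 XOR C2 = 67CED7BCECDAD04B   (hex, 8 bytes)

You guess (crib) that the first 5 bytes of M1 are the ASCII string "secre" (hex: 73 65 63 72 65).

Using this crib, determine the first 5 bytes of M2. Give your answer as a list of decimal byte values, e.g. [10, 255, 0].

[20, 171, 180, 206, 137]

Since C1 ⊕ C2 = M1 ⊕ M2, XORing with the guessed M1 bytes yields the corresponding M2 bytes: M2 = (C1 ⊕ C2) ⊕ M1.
67 xor 73 = 14
ce xor 65 = ab
d7 xor 63 = b4
bc xor 72 = ce
ec xor 65 = 89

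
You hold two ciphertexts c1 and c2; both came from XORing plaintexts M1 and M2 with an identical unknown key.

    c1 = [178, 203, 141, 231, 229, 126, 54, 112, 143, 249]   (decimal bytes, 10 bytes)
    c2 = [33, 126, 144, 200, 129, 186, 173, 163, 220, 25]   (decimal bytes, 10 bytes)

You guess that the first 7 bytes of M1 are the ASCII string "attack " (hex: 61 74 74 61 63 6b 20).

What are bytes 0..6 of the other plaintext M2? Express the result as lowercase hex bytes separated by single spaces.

f2 c1 69 4e 07 af bb

First, c1 ⊕ c2 = (M1 ⊕ K) ⊕ (M2 ⊕ K) = M1 ⊕ M2, so the key drops out. Then M2 = (M1 ⊕ M2) ⊕ M1 over the first 7 bytes.
byte 0: (b2 xor 21) xor 61 = 93 xor 61 = f2
byte 1: (cb xor 7e) xor 74 = b5 xor 74 = c1
byte 2: (8d xor 90) xor 74 = 1d xor 74 = 69
byte 3: (e7 xor c8) xor 61 = 2f xor 61 = 4e
byte 4: (e5 xor 81) xor 63 = 64 xor 63 = 07
byte 5: (7e xor ba) xor 6b = c4 xor 6b = af
byte 6: (36 xor ad) xor 20 = 9b xor 20 = bb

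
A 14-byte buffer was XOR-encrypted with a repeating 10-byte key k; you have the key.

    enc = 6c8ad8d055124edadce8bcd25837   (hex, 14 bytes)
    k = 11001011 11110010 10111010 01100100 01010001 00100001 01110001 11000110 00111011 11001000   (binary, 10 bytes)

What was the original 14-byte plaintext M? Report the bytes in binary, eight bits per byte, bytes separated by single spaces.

10100111 01111000 01100010 10110100 00000100 00110011 00111111 00011100 11100111 00100000 01110111 00100000 11100010 01010011

The 10-byte key repeats, so the effective keystream is cb f2 ba 64 51 21 71 c6 3b c8 cb f2 ba 64.
byte 0: 01101100 ^ 11001011 = 10100111
byte 1: 10001010 ^ 11110010 = 01111000
byte 2: 11011000 ^ 10111010 = 01100010
byte 3: 11010000 ^ 01100100 = 10110100
byte 4: 01010101 ^ 01010001 = 00000100
byte 5: 00010010 ^ 00100001 = 00110011
byte 6: 01001110 ^ 01110001 = 00111111
byte 7: 11011010 ^ 11000110 = 00011100
byte 8: 11011100 ^ 00111011 = 11100111
byte 9: 11101000 ^ 11001000 = 00100000
byte 10: 10111100 ^ 11001011 = 01110111
byte 11: 11010010 ^ 11110010 = 00100000
byte 12: 01011000 ^ 10111010 = 11100010
byte 13: 00110111 ^ 01100100 = 01010011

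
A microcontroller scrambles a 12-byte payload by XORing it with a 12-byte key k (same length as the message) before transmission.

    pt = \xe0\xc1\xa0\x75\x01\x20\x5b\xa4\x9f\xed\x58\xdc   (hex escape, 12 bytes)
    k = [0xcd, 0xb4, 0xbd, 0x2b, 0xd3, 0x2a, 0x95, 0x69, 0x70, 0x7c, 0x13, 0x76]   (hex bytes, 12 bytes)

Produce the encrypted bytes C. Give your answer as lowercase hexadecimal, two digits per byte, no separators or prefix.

XOR is its own inverse, so applying the key byte-wise gives the result directly.
224 XOR 205 =  45
193 XOR 180 = 117
160 XOR 189 =  29
117 XOR  43 =  94
  1 XOR 211 = 210
 32 XOR  42 =  10
 91 XOR 149 = 206
164 XOR 105 = 205
159 XOR 112 = 239
237 XOR 124 = 145
 88 XOR  19 =  75
220 XOR 118 = 170

2d751d5ed20acecdef914baa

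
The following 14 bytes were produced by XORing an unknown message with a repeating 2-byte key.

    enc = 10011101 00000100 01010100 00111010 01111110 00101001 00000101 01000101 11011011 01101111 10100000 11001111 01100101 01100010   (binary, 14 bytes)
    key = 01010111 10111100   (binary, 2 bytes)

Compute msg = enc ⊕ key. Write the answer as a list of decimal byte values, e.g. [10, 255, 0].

[202, 184, 3, 134, 41, 149, 82, 249, 140, 211, 247, 115, 50, 222]

The 2-byte key repeats, so the effective keystream is 57 bc 57 bc 57 bc 57 bc 57 bc 57 bc 57 bc.
byte 0: 9d XOR 57 = ca
byte 1: 04 XOR bc = b8
byte 2: 54 XOR 57 = 03
byte 3: 3a XOR bc = 86
byte 4: 7e XOR 57 = 29
byte 5: 29 XOR bc = 95
byte 6: 05 XOR 57 = 52
byte 7: 45 XOR bc = f9
byte 8: db XOR 57 = 8c
byte 9: 6f XOR bc = d3
byte 10: a0 XOR 57 = f7
byte 11: cf XOR bc = 73
byte 12: 65 XOR 57 = 32
byte 13: 62 XOR bc = de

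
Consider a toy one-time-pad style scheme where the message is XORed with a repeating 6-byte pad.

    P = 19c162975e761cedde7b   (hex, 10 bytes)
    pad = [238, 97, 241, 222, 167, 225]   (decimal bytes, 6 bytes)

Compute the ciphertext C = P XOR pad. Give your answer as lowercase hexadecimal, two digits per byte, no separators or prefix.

f7a09349f997f28c2fa5

The 6-byte key repeats, so the effective keystream is ee 61 f1 de a7 e1 ee 61 f1 de.
byte 0:  25 ^ 238 = 247
byte 1: 193 ^  97 = 160
byte 2:  98 ^ 241 = 147
byte 3: 151 ^ 222 =  73
byte 4:  94 ^ 167 = 249
byte 5: 118 ^ 225 = 151
byte 6:  28 ^ 238 = 242
byte 7: 237 ^  97 = 140
byte 8: 222 ^ 241 =  47
byte 9: 123 ^ 222 = 165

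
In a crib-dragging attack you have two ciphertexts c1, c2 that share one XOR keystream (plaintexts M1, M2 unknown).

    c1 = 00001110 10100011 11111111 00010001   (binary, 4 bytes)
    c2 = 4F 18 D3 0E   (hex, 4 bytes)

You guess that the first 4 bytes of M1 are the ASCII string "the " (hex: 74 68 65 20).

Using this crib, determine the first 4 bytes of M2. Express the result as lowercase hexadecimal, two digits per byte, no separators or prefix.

First, c1 ⊕ c2 = (M1 ⊕ K) ⊕ (M2 ⊕ K) = M1 ⊕ M2, so the key drops out. Then M2 = (M1 ⊕ M2) ⊕ M1 over the first 4 bytes.
byte 0: (0e ⊕ 4f) ⊕ 74 = 41 ⊕ 74 = 35
byte 1: (a3 ⊕ 18) ⊕ 68 = bb ⊕ 68 = d3
byte 2: (ff ⊕ d3) ⊕ 65 = 2c ⊕ 65 = 49
byte 3: (11 ⊕ 0e) ⊕ 20 = 1f ⊕ 20 = 3f

35d3493f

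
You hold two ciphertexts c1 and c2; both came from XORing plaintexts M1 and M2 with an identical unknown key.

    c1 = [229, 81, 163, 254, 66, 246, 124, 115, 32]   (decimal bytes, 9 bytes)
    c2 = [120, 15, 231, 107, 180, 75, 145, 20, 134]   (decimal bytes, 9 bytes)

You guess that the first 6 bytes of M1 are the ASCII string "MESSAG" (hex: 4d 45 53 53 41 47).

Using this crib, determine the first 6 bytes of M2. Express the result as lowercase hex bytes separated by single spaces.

d0 1b 17 c6 b7 fa

First, c1 ⊕ c2 = (M1 ⊕ K) ⊕ (M2 ⊕ K) = M1 ⊕ M2, so the key drops out. Then M2 = (M1 ⊕ M2) ⊕ M1 over the first 6 bytes.
byte 0: (e5 ^ 78) ^ 4d = 9d ^ 4d = d0
byte 1: (51 ^ 0f) ^ 45 = 5e ^ 45 = 1b
byte 2: (a3 ^ e7) ^ 53 = 44 ^ 53 = 17
byte 3: (fe ^ 6b) ^ 53 = 95 ^ 53 = c6
byte 4: (42 ^ b4) ^ 41 = f6 ^ 41 = b7
byte 5: (f6 ^ 4b) ^ 47 = bd ^ 47 = fa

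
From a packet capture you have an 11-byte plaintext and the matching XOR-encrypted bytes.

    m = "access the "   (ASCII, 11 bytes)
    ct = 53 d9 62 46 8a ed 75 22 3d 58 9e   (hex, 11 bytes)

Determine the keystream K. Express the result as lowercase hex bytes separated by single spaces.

Since ct = m ⊕ K, XORing both sides with m gives K = m ⊕ ct.
byte 0: 61 XOR 53 = 32
byte 1: 63 XOR d9 = ba
byte 2: 63 XOR 62 = 01
byte 3: 65 XOR 46 = 23
byte 4: 73 XOR 8a = f9
byte 5: 73 XOR ed = 9e
byte 6: 20 XOR 75 = 55
byte 7: 74 XOR 22 = 56
byte 8: 68 XOR 3d = 55
byte 9: 65 XOR 58 = 3d
byte 10: 20 XOR 9e = be

32 ba 01 23 f9 9e 55 56 55 3d be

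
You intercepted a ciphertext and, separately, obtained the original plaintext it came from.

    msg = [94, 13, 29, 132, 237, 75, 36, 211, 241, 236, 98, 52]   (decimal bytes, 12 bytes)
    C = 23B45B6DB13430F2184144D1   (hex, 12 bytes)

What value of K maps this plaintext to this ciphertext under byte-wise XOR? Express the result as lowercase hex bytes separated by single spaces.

7d b9 46 e9 5c 7f 14 21 e9 ad 26 e5

Since C = msg ⊕ K, XORing both sides with msg gives K = msg ⊕ C.
5e xor 23 = 7d
0d xor b4 = b9
1d xor 5b = 46
84 xor 6d = e9
ed xor b1 = 5c
4b xor 34 = 7f
24 xor 30 = 14
d3 xor f2 = 21
f1 xor 18 = e9
ec xor 41 = ad
62 xor 44 = 26
34 xor d1 = e5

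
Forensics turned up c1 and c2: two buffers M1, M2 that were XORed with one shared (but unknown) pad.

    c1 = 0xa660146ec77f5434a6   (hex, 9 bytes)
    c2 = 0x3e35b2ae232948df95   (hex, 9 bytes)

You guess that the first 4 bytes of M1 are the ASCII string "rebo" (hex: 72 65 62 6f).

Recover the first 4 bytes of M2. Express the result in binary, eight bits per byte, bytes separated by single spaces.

11101010 00110000 11000100 10101111

First, c1 ⊕ c2 = (M1 ⊕ K) ⊕ (M2 ⊕ K) = M1 ⊕ M2, so the key drops out. Then M2 = (M1 ⊕ M2) ⊕ M1 over the first 4 bytes.
byte 0: (a6 xor 3e) xor 72 = 98 xor 72 = ea
byte 1: (60 xor 35) xor 65 = 55 xor 65 = 30
byte 2: (14 xor b2) xor 62 = a6 xor 62 = c4
byte 3: (6e xor ae) xor 6f = c0 xor 6f = af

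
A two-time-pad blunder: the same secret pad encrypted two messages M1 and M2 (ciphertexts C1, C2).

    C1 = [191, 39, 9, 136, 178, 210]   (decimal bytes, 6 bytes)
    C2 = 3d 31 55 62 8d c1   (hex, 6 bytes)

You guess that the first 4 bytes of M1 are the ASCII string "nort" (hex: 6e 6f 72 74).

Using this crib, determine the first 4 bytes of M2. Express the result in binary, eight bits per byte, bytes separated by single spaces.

First, C1 ⊕ C2 = (M1 ⊕ K) ⊕ (M2 ⊕ K) = M1 ⊕ M2, so the key drops out. Then M2 = (M1 ⊕ M2) ⊕ M1 over the first 4 bytes.
byte 0: (bf xor 3d) xor 6e = 82 xor 6e = ec
byte 1: (27 xor 31) xor 6f = 16 xor 6f = 79
byte 2: (09 xor 55) xor 72 = 5c xor 72 = 2e
byte 3: (88 xor 62) xor 74 = ea xor 74 = 9e

11101100 01111001 00101110 10011110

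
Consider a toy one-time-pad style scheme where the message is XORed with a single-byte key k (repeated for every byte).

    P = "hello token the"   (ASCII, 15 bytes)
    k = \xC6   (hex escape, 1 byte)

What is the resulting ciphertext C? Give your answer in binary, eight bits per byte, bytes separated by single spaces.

10101110 10100011 10101010 10101010 10101001 11100110 10110010 10101001 10101101 10100011 10101000 11100110 10110010 10101110 10100011

The 1-byte key repeats, so the effective keystream is c6 c6 c6 c6 c6 c6 c6 c6 c6 c6 c6 c6 c6 c6 c6.
byte 0: 68 XOR c6 = ae
byte 1: 65 XOR c6 = a3
byte 2: 6c XOR c6 = aa
byte 3: 6c XOR c6 = aa
byte 4: 6f XOR c6 = a9
byte 5: 20 XOR c6 = e6
byte 6: 74 XOR c6 = b2
byte 7: 6f XOR c6 = a9
byte 8: 6b XOR c6 = ad
byte 9: 65 XOR c6 = a3
byte 10: 6e XOR c6 = a8
byte 11: 20 XOR c6 = e6
byte 12: 74 XOR c6 = b2
byte 13: 68 XOR c6 = ae
byte 14: 65 XOR c6 = a3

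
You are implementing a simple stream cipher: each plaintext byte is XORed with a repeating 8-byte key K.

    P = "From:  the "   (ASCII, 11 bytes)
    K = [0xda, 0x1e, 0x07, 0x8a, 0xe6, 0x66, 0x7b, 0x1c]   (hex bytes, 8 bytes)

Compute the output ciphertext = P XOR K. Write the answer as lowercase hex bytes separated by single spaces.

The 8-byte key repeats, so the effective keystream is da 1e 07 8a e6 66 7b 1c da 1e 07.
byte 0: 01000110 XOR 11011010 = 10011100
byte 1: 01110010 XOR 00011110 = 01101100
byte 2: 01101111 XOR 00000111 = 01101000
byte 3: 01101101 XOR 10001010 = 11100111
byte 4: 00111010 XOR 11100110 = 11011100
byte 5: 00100000 XOR 01100110 = 01000110
byte 6: 00100000 XOR 01111011 = 01011011
byte 7: 01110100 XOR 00011100 = 01101000
byte 8: 01101000 XOR 11011010 = 10110010
byte 9: 01100101 XOR 00011110 = 01111011
byte 10: 00100000 XOR 00000111 = 00100111

9c 6c 68 e7 dc 46 5b 68 b2 7b 27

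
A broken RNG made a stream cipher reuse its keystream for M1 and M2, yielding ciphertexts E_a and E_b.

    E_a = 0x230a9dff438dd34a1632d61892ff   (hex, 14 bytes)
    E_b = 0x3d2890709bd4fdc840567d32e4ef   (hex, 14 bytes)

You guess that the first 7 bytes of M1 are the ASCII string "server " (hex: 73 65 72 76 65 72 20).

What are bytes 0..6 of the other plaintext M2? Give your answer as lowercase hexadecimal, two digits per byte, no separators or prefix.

First, E_a ⊕ E_b = (M1 ⊕ K) ⊕ (M2 ⊕ K) = M1 ⊕ M2, so the key drops out. Then M2 = (M1 ⊕ M2) ⊕ M1 over the first 7 bytes.
byte 0: (23 XOR 3d) XOR 73 = 1e XOR 73 = 6d
byte 1: (0a XOR 28) XOR 65 = 22 XOR 65 = 47
byte 2: (9d XOR 90) XOR 72 = 0d XOR 72 = 7f
byte 3: (ff XOR 70) XOR 76 = 8f XOR 76 = f9
byte 4: (43 XOR 9b) XOR 65 = d8 XOR 65 = bd
byte 5: (8d XOR d4) XOR 72 = 59 XOR 72 = 2b
byte 6: (d3 XOR fd) XOR 20 = 2e XOR 20 = 0e

6d477ff9bd2b0e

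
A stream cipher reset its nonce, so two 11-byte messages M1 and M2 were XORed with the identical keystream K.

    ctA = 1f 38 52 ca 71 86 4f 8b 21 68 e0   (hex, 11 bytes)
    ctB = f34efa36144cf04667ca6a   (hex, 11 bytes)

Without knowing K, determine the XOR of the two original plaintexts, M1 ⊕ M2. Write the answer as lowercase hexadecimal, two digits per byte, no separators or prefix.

ec76a8fc65cabfcd46a28a

ctA ⊕ ctB = (M1 ⊕ K) ⊕ (M2 ⊕ K) = M1 ⊕ M2 — the shared key cancels under XOR.
1f ^ f3 = ec
38 ^ 4e = 76
52 ^ fa = a8
ca ^ 36 = fc
71 ^ 14 = 65
86 ^ 4c = ca
4f ^ f0 = bf
8b ^ 46 = cd
21 ^ 67 = 46
68 ^ ca = a2
e0 ^ 6a = 8a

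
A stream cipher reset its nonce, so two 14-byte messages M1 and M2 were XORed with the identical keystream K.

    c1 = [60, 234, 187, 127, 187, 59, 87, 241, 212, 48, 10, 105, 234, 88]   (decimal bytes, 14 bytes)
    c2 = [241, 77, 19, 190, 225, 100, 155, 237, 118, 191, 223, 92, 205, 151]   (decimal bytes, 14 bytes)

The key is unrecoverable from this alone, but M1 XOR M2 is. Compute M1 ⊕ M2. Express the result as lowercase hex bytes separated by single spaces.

cd a7 a8 c1 5a 5f cc 1c a2 8f d5 35 27 cf

c1 ⊕ c2 = (M1 ⊕ K) ⊕ (M2 ⊕ K) = M1 ⊕ M2 — the shared key cancels under XOR.
 60 XOR 241 = 205
234 XOR  77 = 167
187 XOR  19 = 168
127 XOR 190 = 193
187 XOR 225 =  90
 59 XOR 100 =  95
 87 XOR 155 = 204
241 XOR 237 =  28
212 XOR 118 = 162
 48 XOR 191 = 143
 10 XOR 223 = 213
105 XOR  92 =  53
234 XOR 205 =  39
 88 XOR 151 = 207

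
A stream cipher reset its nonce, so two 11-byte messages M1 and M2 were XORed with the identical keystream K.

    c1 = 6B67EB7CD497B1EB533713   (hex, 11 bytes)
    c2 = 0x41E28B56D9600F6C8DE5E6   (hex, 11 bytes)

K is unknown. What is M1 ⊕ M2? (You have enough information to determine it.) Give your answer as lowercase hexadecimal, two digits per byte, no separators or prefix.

2a85602a0df7be87ded2f5

c1 ⊕ c2 = (M1 ⊕ K) ⊕ (M2 ⊕ K) = M1 ⊕ M2 — the shared key cancels under XOR.
01101011 xor 01000001 = 00101010
01100111 xor 11100010 = 10000101
11101011 xor 10001011 = 01100000
01111100 xor 01010110 = 00101010
11010100 xor 11011001 = 00001101
10010111 xor 01100000 = 11110111
10110001 xor 00001111 = 10111110
11101011 xor 01101100 = 10000111
01010011 xor 10001101 = 11011110
00110111 xor 11100101 = 11010010
00010011 xor 11100110 = 11110101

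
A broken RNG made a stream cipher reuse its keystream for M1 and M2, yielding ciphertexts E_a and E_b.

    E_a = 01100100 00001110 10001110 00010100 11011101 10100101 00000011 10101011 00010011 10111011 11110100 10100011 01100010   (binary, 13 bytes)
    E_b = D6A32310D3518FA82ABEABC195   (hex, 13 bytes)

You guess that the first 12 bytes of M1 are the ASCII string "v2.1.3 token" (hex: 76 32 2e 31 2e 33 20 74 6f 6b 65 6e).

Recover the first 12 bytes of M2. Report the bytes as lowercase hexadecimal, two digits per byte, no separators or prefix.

First, E_a ⊕ E_b = (M1 ⊕ K) ⊕ (M2 ⊕ K) = M1 ⊕ M2, so the key drops out. Then M2 = (M1 ⊕ M2) ⊕ M1 over the first 12 bytes.
byte 0: (64 ^ d6) ^ 76 = b2 ^ 76 = c4
byte 1: (0e ^ a3) ^ 32 = ad ^ 32 = 9f
byte 2: (8e ^ 23) ^ 2e = ad ^ 2e = 83
byte 3: (14 ^ 10) ^ 31 = 04 ^ 31 = 35
byte 4: (dd ^ d3) ^ 2e = 0e ^ 2e = 20
byte 5: (a5 ^ 51) ^ 33 = f4 ^ 33 = c7
byte 6: (03 ^ 8f) ^ 20 = 8c ^ 20 = ac
byte 7: (ab ^ a8) ^ 74 = 03 ^ 74 = 77
byte 8: (13 ^ 2a) ^ 6f = 39 ^ 6f = 56
byte 9: (bb ^ be) ^ 6b = 05 ^ 6b = 6e
byte 10: (f4 ^ ab) ^ 65 = 5f ^ 65 = 3a
byte 11: (a3 ^ c1) ^ 6e = 62 ^ 6e = 0c

c49f833520c7ac77566e3a0c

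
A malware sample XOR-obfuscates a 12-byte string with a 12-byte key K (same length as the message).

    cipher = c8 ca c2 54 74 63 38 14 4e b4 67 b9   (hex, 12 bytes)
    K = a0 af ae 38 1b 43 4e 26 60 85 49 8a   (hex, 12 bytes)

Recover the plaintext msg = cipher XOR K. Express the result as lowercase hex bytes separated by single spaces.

68 65 6c 6c 6f 20 76 32 2e 31 2e 33

XOR is its own inverse, so applying the key byte-wise gives the result directly.
200 xor 160 = 104
202 xor 175 = 101
194 xor 174 = 108
 84 xor  56 = 108
116 xor  27 = 111
 99 xor  67 =  32
 56 xor  78 = 118
 20 xor  38 =  50
 78 xor  96 =  46
180 xor 133 =  49
103 xor  73 =  46
185 xor 138 =  51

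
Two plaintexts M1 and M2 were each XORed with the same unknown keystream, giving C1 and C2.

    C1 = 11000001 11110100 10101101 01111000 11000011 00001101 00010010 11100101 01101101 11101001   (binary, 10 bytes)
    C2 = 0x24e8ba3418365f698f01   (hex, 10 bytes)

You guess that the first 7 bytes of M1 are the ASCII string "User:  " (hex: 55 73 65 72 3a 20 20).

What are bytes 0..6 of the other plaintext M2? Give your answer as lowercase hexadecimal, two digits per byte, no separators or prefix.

b06f723ee11b6d

First, C1 ⊕ C2 = (M1 ⊕ K) ⊕ (M2 ⊕ K) = M1 ⊕ M2, so the key drops out. Then M2 = (M1 ⊕ M2) ⊕ M1 over the first 7 bytes.
byte 0: (c1 xor 24) xor 55 = e5 xor 55 = b0
byte 1: (f4 xor e8) xor 73 = 1c xor 73 = 6f
byte 2: (ad xor ba) xor 65 = 17 xor 65 = 72
byte 3: (78 xor 34) xor 72 = 4c xor 72 = 3e
byte 4: (c3 xor 18) xor 3a = db xor 3a = e1
byte 5: (0d xor 36) xor 20 = 3b xor 20 = 1b
byte 6: (12 xor 5f) xor 20 = 4d xor 20 = 6d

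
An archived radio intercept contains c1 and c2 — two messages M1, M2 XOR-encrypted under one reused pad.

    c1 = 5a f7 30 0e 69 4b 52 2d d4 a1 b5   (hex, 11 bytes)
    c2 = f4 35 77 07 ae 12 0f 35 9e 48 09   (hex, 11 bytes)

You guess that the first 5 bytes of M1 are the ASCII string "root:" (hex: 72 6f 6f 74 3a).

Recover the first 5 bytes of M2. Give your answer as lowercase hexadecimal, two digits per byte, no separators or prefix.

dcad287dfd

First, c1 ⊕ c2 = (M1 ⊕ K) ⊕ (M2 ⊕ K) = M1 ⊕ M2, so the key drops out. Then M2 = (M1 ⊕ M2) ⊕ M1 over the first 5 bytes.
byte 0: (5a XOR f4) XOR 72 = ae XOR 72 = dc
byte 1: (f7 XOR 35) XOR 6f = c2 XOR 6f = ad
byte 2: (30 XOR 77) XOR 6f = 47 XOR 6f = 28
byte 3: (0e XOR 07) XOR 74 = 09 XOR 74 = 7d
byte 4: (69 XOR ae) XOR 3a = c7 XOR 3a = fd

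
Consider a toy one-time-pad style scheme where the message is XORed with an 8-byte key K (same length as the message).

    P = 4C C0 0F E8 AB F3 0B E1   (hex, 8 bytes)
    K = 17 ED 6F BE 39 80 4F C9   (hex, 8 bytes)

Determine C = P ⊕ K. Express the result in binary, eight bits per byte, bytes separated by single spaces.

byte 0: 4c ⊕ 17 = 5b
byte 1: c0 ⊕ ed = 2d
byte 2: 0f ⊕ 6f = 60
byte 3: e8 ⊕ be = 56
byte 4: ab ⊕ 39 = 92
byte 5: f3 ⊕ 80 = 73
byte 6: 0b ⊕ 4f = 44
byte 7: e1 ⊕ c9 = 28

01011011 00101101 01100000 01010110 10010010 01110011 01000100 00101000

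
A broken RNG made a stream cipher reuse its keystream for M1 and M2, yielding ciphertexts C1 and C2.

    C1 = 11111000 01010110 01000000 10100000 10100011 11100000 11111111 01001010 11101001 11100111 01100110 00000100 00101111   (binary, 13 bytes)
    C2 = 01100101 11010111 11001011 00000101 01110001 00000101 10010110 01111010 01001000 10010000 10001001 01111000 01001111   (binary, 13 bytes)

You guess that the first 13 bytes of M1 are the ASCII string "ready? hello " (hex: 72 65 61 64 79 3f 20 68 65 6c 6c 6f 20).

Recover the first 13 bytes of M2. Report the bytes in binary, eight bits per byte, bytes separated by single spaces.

First, C1 ⊕ C2 = (M1 ⊕ K) ⊕ (M2 ⊕ K) = M1 ⊕ M2, so the key drops out. Then M2 = (M1 ⊕ M2) ⊕ M1 over the first 13 bytes.
byte 0: (f8 ^ 65) ^ 72 = 9d ^ 72 = ef
byte 1: (56 ^ d7) ^ 65 = 81 ^ 65 = e4
byte 2: (40 ^ cb) ^ 61 = 8b ^ 61 = ea
byte 3: (a0 ^ 05) ^ 64 = a5 ^ 64 = c1
byte 4: (a3 ^ 71) ^ 79 = d2 ^ 79 = ab
byte 5: (e0 ^ 05) ^ 3f = e5 ^ 3f = da
byte 6: (ff ^ 96) ^ 20 = 69 ^ 20 = 49
byte 7: (4a ^ 7a) ^ 68 = 30 ^ 68 = 58
byte 8: (e9 ^ 48) ^ 65 = a1 ^ 65 = c4
byte 9: (e7 ^ 90) ^ 6c = 77 ^ 6c = 1b
byte 10: (66 ^ 89) ^ 6c = ef ^ 6c = 83
byte 11: (04 ^ 78) ^ 6f = 7c ^ 6f = 13
byte 12: (2f ^ 4f) ^ 20 = 60 ^ 20 = 40

11101111 11100100 11101010 11000001 10101011 11011010 01001001 01011000 11000100 00011011 10000011 00010011 01000000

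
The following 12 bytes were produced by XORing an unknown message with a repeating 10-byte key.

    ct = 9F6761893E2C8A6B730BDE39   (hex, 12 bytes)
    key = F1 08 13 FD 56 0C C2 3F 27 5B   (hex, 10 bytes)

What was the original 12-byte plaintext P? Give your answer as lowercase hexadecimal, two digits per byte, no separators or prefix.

The 10-byte key repeats, so the effective keystream is f1 08 13 fd 56 0c c2 3f 27 5b f1 08.
byte 0: 9f ⊕ f1 = 6e
byte 1: 67 ⊕ 08 = 6f
byte 2: 61 ⊕ 13 = 72
byte 3: 89 ⊕ fd = 74
byte 4: 3e ⊕ 56 = 68
byte 5: 2c ⊕ 0c = 20
byte 6: 8a ⊕ c2 = 48
byte 7: 6b ⊕ 3f = 54
byte 8: 73 ⊕ 27 = 54
byte 9: 0b ⊕ 5b = 50
byte 10: de ⊕ f1 = 2f
byte 11: 39 ⊕ 08 = 31

6e6f72746820485454502f31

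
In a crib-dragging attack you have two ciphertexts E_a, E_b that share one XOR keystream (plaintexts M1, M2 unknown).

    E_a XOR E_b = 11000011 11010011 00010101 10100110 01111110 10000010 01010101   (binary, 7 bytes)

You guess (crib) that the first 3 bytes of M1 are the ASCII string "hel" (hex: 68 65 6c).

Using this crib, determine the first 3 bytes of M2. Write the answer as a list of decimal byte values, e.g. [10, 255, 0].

[171, 182, 121]

Since E_a ⊕ E_b = M1 ⊕ M2, XORing with the guessed M1 bytes yields the corresponding M2 bytes: M2 = (E_a ⊕ E_b) ⊕ M1.
byte 0: c3 ^ 68 = ab
byte 1: d3 ^ 65 = b6
byte 2: 15 ^ 6c = 79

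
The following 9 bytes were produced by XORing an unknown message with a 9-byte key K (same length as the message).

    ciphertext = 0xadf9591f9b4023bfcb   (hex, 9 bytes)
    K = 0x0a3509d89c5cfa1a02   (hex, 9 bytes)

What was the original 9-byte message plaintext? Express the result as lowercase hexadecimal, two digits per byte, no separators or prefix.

a7cc50c7071cd9a5c9

byte 0: ad XOR 0a = a7
byte 1: f9 XOR 35 = cc
byte 2: 59 XOR 09 = 50
byte 3: 1f XOR d8 = c7
byte 4: 9b XOR 9c = 07
byte 5: 40 XOR 5c = 1c
byte 6: 23 XOR fa = d9
byte 7: bf XOR 1a = a5
byte 8: cb XOR 02 = c9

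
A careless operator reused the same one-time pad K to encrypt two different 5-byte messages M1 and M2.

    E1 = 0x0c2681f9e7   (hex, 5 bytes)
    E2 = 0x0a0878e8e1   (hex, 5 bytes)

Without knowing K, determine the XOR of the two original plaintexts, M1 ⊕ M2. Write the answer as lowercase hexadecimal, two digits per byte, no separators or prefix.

E1 ⊕ E2 = (M1 ⊕ K) ⊕ (M2 ⊕ K) = M1 ⊕ M2 — the shared key cancels under XOR.
0c xor 0a = 06
26 xor 08 = 2e
81 xor 78 = f9
f9 xor e8 = 11
e7 xor e1 = 06

062ef91106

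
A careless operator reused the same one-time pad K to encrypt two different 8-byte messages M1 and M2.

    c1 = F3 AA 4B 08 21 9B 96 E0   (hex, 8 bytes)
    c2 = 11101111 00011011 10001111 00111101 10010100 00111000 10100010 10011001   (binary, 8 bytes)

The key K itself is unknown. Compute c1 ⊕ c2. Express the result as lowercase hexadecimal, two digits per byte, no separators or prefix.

c1 ⊕ c2 = (M1 ⊕ K) ⊕ (M2 ⊕ K) = M1 ⊕ M2 — the shared key cancels under XOR.
f3 xor ef = 1c
aa xor 1b = b1
4b xor 8f = c4
08 xor 3d = 35
21 xor 94 = b5
9b xor 38 = a3
96 xor a2 = 34
e0 xor 99 = 79

1cb1c435b5a33479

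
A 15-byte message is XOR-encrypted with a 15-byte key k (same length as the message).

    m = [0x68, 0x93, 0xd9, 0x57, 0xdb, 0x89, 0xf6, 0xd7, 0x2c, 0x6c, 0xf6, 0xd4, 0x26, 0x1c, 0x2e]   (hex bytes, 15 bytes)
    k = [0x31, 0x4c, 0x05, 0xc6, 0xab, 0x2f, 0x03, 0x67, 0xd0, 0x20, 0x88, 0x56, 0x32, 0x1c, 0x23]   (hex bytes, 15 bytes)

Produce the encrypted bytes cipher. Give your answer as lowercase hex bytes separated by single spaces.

68 xor 31 = 59
93 xor 4c = df
d9 xor 05 = dc
57 xor c6 = 91
db xor ab = 70
89 xor 2f = a6
f6 xor 03 = f5
d7 xor 67 = b0
2c xor d0 = fc
6c xor 20 = 4c
f6 xor 88 = 7e
d4 xor 56 = 82
26 xor 32 = 14
1c xor 1c = 00
2e xor 23 = 0d

59 df dc 91 70 a6 f5 b0 fc 4c 7e 82 14 00 0d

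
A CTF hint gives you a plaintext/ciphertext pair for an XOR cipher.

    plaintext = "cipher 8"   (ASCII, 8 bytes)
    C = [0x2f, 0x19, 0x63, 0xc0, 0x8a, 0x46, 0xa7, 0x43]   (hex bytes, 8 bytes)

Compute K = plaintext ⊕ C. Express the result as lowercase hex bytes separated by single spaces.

Since C = plaintext ⊕ K, XORing both sides with plaintext gives K = plaintext ⊕ C.
byte 0: 63 ^ 2f = 4c
byte 1: 69 ^ 19 = 70
byte 2: 70 ^ 63 = 13
byte 3: 68 ^ c0 = a8
byte 4: 65 ^ 8a = ef
byte 5: 72 ^ 46 = 34
byte 6: 20 ^ a7 = 87
byte 7: 38 ^ 43 = 7b

4c 70 13 a8 ef 34 87 7b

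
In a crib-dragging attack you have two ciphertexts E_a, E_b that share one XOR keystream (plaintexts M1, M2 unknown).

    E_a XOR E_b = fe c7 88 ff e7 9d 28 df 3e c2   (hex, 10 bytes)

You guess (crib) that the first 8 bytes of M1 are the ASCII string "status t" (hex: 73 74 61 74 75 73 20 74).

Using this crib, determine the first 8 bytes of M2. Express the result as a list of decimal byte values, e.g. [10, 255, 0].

Since E_a ⊕ E_b = M1 ⊕ M2, XORing with the guessed M1 bytes yields the corresponding M2 bytes: M2 = (E_a ⊕ E_b) ⊕ M1.
fe XOR 73 = 8d
c7 XOR 74 = b3
88 XOR 61 = e9
ff XOR 74 = 8b
e7 XOR 75 = 92
9d XOR 73 = ee
28 XOR 20 = 08
df XOR 74 = ab

[141, 179, 233, 139, 146, 238, 8, 171]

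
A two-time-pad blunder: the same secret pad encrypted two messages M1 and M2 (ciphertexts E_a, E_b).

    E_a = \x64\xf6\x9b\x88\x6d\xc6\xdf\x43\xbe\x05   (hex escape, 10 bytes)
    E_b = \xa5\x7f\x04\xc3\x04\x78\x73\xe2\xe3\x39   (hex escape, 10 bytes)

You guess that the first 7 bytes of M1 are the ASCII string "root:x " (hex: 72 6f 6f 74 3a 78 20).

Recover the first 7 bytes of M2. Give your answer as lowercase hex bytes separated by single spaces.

b3 e6 f0 3f 53 c6 8c

First, E_a ⊕ E_b = (M1 ⊕ K) ⊕ (M2 ⊕ K) = M1 ⊕ M2, so the key drops out. Then M2 = (M1 ⊕ M2) ⊕ M1 over the first 7 bytes.
byte 0: (64 ⊕ a5) ⊕ 72 = c1 ⊕ 72 = b3
byte 1: (f6 ⊕ 7f) ⊕ 6f = 89 ⊕ 6f = e6
byte 2: (9b ⊕ 04) ⊕ 6f = 9f ⊕ 6f = f0
byte 3: (88 ⊕ c3) ⊕ 74 = 4b ⊕ 74 = 3f
byte 4: (6d ⊕ 04) ⊕ 3a = 69 ⊕ 3a = 53
byte 5: (c6 ⊕ 78) ⊕ 78 = be ⊕ 78 = c6
byte 6: (df ⊕ 73) ⊕ 20 = ac ⊕ 20 = 8c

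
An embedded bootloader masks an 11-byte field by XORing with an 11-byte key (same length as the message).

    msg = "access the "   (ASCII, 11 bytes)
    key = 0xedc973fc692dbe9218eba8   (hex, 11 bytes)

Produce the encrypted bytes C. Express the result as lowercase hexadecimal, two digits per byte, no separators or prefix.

XOR is its own inverse, so applying the key byte-wise gives the result directly.
byte 0: 61 XOR ed = 8c
byte 1: 63 XOR c9 = aa
byte 2: 63 XOR 73 = 10
byte 3: 65 XOR fc = 99
byte 4: 73 XOR 69 = 1a
byte 5: 73 XOR 2d = 5e
byte 6: 20 XOR be = 9e
byte 7: 74 XOR 92 = e6
byte 8: 68 XOR 18 = 70
byte 9: 65 XOR eb = 8e
byte 10: 20 XOR a8 = 88

8caa10991a5e9ee6708e88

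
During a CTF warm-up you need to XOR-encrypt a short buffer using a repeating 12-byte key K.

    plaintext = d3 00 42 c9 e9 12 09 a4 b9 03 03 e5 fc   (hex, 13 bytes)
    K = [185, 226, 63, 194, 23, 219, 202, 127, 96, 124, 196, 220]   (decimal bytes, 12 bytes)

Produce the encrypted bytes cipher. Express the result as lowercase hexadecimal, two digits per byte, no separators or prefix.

The 12-byte key repeats, so the effective keystream is b9 e2 3f c2 17 db ca 7f 60 7c c4 dc b9.
byte 0: d3 ^ b9 = 6a
byte 1: 00 ^ e2 = e2
byte 2: 42 ^ 3f = 7d
byte 3: c9 ^ c2 = 0b
byte 4: e9 ^ 17 = fe
byte 5: 12 ^ db = c9
byte 6: 09 ^ ca = c3
byte 7: a4 ^ 7f = db
byte 8: b9 ^ 60 = d9
byte 9: 03 ^ 7c = 7f
byte 10: 03 ^ c4 = c7
byte 11: e5 ^ dc = 39
byte 12: fc ^ b9 = 45

6ae27d0bfec9c3dbd97fc73945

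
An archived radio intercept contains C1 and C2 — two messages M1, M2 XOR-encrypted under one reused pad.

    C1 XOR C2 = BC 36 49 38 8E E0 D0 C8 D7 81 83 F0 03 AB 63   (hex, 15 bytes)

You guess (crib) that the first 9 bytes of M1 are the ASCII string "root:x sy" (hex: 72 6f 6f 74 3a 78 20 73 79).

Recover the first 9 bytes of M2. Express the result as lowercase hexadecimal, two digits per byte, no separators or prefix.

ce59264cb498f0bbae

Since C1 ⊕ C2 = M1 ⊕ M2, XORing with the guessed M1 bytes yields the corresponding M2 bytes: M2 = (C1 ⊕ C2) ⊕ M1.
byte 0: bc xor 72 = ce
byte 1: 36 xor 6f = 59
byte 2: 49 xor 6f = 26
byte 3: 38 xor 74 = 4c
byte 4: 8e xor 3a = b4
byte 5: e0 xor 78 = 98
byte 6: d0 xor 20 = f0
byte 7: c8 xor 73 = bb
byte 8: d7 xor 79 = ae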